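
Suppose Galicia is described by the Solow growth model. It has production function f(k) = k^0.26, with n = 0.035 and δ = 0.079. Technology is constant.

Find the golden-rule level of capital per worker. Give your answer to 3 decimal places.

The golden rule sets f'(k) = n + δ, i.e. α·k^(α−1) = n + δ.
So k^(1−α) = α / (n + δ) = 0.26 / 0.114 = 2.2807.
k_gold = 2.2807^(1/0.74) ≈ 3.0470

k_gold ≈ 3.047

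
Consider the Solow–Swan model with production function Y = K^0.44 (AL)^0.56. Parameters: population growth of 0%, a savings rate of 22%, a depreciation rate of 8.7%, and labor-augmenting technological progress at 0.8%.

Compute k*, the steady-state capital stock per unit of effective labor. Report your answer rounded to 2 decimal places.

In steady state, investment equals break-even investment: s·k^α = (n + g + δ)·k.
Rearranging, k^(1−α) = s / (n + g + δ).
k^0.56 = 0.22 / (0.000 + 0.008 + 0.087) = 0.22 / 0.095 = 2.3158
k* = 2.3158^(1/0.56) ≈ 4.4797

k* ≈ 4.48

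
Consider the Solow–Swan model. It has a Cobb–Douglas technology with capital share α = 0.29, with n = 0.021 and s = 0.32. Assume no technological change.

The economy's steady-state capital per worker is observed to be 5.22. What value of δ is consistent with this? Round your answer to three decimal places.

δ ≈ 0.078

Steady state requires s·f(k) = (n + δ)·k, i.e. s·k^α = (n + δ)·k.
So s / (n + δ) = (k*)^(1−α) = 5.22^0.71 = 3.2326.
Therefore n + δ = s / 3.2326 = 0.32 / 3.2326 = 0.0990, so δ = 0.0990 − 0.021 = 0.0780.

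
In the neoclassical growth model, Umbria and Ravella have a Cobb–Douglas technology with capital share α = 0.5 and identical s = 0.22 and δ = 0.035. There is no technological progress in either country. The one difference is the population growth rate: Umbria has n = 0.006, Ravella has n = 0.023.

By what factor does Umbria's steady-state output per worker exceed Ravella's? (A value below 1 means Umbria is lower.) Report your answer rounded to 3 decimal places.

y*_U / y*_R ≈ 1.415

Steady-state y* = [s/(n + δ)]^(α/(1−α)), so the ratio is [ (s_U/(n + δ)_U) / (s_R/(n + δ)_R) ]^1.
s_U/(n + δ)_U = 0.22/0.041 = 5.3659; s_R/(n + δ)_R = 0.22/0.058 = 3.7931.
Ratio = (5.3659/3.7931)^1 = 1.4146^1 ≈ 1.4146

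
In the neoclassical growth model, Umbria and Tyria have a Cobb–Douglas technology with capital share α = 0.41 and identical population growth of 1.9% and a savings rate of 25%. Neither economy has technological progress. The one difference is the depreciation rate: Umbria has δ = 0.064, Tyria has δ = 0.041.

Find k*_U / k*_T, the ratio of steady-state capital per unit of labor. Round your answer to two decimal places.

k*_U / k*_T ≈ 0.58

Steady-state k* = [s/(n + δ)]^(1/(1−α)), so the ratio is [ (s_U/(n + δ)_U) / (s_T/(n + δ)_T) ]^1.6949.
s_U/(n + δ)_U = 0.25/0.083 = 3.0120; s_T/(n + δ)_T = 0.25/0.060 = 4.1667.
Ratio = (3.0120/4.1667)^1.6949 = 0.7229^1.6949 ≈ 0.5770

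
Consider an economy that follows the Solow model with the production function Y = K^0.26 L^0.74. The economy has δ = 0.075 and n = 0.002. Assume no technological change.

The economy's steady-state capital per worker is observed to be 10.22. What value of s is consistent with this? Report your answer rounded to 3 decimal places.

In steady state, investment equals break-even investment: s·k^α = (n + δ)·k.
So s / (n + δ) = (k*)^(1−α) = 10.22^0.74 = 5.5846.
Therefore s = 5.5846 × (n + δ) = 5.5846 × 0.077 = 0.4300.

s ≈ 0.430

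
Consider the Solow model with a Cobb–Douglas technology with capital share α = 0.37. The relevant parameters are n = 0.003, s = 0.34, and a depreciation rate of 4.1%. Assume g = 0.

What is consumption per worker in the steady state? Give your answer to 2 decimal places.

At the steady state, Δk = 0, so s·k^α = (n + δ)·k.
Rearranging, k^(1−α) = s / (n + δ).
k^0.63 = 0.34 / (0.003 + 0.041) = 0.34 / 0.044 = 7.7273
k* = 7.7273^(1/0.63) ≈ 25.6784
y* = (k*)^α = 25.6784^0.37 ≈ 3.3231
c* = (1 − s)·y* = (1 − 0.34) × 3.3231 ≈ 2.1932

c* = 2.19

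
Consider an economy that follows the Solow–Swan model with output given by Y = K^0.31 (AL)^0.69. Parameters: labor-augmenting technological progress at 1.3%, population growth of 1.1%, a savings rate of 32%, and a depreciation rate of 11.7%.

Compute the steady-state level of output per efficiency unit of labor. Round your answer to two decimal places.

y* ≈ 1.45

In steady state, investment equals break-even investment: s·k^α = (n + g + δ)·k.
Dividing both sides by k: k^(1−α) = s / (n + g + δ).
k^0.69 = 0.32 / (0.011 + 0.013 + 0.117) = 0.32 / 0.141 = 2.2695
k* = 2.2695^(1/0.69) ≈ 3.2798
y* = (k*)^α = 3.2798^0.31 ≈ 1.4451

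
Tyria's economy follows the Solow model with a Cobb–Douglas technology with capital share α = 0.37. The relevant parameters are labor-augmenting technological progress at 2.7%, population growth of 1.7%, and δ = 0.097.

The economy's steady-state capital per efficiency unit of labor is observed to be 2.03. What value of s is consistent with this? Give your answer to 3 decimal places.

In steady state, investment equals break-even investment: s·k^α = (n + g + δ)·k.
So s / (n + g + δ) = (k*)^(1−α) = 2.03^0.63 = 1.5621.
Therefore s = 1.5621 × (n + g + δ) = 1.5621 × 0.141 = 0.2203.

s ≈ 0.220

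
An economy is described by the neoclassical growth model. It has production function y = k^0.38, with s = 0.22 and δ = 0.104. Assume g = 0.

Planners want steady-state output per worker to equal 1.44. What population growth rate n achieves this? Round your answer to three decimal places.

At the steady state, Δk = 0, so s·k^α = (n + δ)·k.
Since y* = [s/(n + δ)]^(α/(1−α)), we have s/(n + δ) = (y*)^((1−α)/α) = 1.44^1.6316 = 1.8129.
Therefore n + δ = s / 1.8129 = 0.22 / 1.8129 = 0.1214, so n = 0.1214 − 0.104 = 0.0174.

n ≈ 0.017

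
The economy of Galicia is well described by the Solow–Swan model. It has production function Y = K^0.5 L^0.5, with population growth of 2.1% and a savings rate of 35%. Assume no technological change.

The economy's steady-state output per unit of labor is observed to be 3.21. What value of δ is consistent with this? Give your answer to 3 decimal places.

δ ≈ 0.088

Steady state requires s·f(k) = (n + δ)·k, i.e. s·k^α = (n + δ)·k.
Since y* = [s/(n + δ)]^(α/(1−α)), we have s/(n + δ) = (y*)^((1−α)/α) = 3.21^1 = 3.2100.
Therefore n + δ = s / 3.2100 = 0.35 / 3.2100 = 0.1090, so δ = 0.1090 − 0.021 = 0.0880.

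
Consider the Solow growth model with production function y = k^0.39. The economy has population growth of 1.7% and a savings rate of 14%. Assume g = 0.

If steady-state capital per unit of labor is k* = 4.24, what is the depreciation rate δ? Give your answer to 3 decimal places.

δ ≈ 0.041

In steady state, investment equals break-even investment: s·k^α = (n + δ)·k.
So s / (n + δ) = (k*)^(1−α) = 4.24^0.61 = 2.4138.
Therefore n + δ = s / 2.4138 = 0.14 / 2.4138 = 0.0580, so δ = 0.0580 − 0.017 = 0.0410.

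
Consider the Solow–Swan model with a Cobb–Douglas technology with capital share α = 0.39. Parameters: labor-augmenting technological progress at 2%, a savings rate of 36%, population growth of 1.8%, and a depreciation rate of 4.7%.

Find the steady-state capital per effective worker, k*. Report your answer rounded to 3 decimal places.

Steady state requires s·f(k) = (n + g + δ)·k, i.e. s·k^α = (n + g + δ)·k.
Dividing both sides by k: k^(1−α) = s / (n + g + δ).
k^0.61 = 0.36 / (0.018 + 0.020 + 0.047) = 0.36 / 0.085 = 4.2353
k* = 4.2353^(1/0.61) ≈ 10.6581

k* ≈ 10.658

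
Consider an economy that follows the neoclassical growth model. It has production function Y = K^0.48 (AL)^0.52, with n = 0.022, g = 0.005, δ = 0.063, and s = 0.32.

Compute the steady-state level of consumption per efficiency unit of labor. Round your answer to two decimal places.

In steady state, investment equals break-even investment: s·k^α = (n + g + δ)·k.
Dividing both sides by k: k^(1−α) = s / (n + g + δ).
k^0.52 = 0.32 / (0.022 + 0.005 + 0.063) = 0.32 / 0.090 = 3.5556
k* = 3.5556^(1/0.52) ≈ 11.4669
y* = (k*)^α = 11.4669^0.48 ≈ 3.2250
c* = (1 − s)·y* = (1 − 0.32) × 3.2250 ≈ 2.1930

c* ≈ 2.19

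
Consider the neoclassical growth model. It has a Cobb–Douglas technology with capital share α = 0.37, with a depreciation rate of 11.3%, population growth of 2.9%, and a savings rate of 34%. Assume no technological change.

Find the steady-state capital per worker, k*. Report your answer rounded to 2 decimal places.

At the steady state, Δk = 0, so s·k^α = (n + δ)·k.
Rearranging, k^(1−α) = s / (n + δ).
k^0.63 = 0.34 / (0.029 + 0.113) = 0.34 / 0.142 = 2.3944
k* = 2.3944^(1/0.63) ≈ 3.9985

k* ≈ 4.00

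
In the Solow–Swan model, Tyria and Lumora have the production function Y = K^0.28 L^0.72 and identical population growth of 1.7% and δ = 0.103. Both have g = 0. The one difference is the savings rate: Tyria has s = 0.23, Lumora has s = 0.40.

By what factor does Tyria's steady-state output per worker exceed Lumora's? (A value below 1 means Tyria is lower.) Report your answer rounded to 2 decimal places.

ratio ≈ 0.81

Steady-state y* = [s/(n + δ)]^(α/(1−α)), so the ratio is [ (s_T/(n + δ)_T) / (s_L/(n + δ)_L) ]^0.3889.
s_T/(n + δ)_T = 0.23/0.120 = 1.9167; s_L/(n + δ)_L = 0.40/0.120 = 3.3333.
Ratio = (1.9167/3.3333)^0.3889 = 0.5750^0.3889 ≈ 0.8064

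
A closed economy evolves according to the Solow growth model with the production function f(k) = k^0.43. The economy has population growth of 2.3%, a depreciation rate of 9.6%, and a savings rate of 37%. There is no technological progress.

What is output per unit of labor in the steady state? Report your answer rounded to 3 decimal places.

y* = 2.353

In steady state, investment equals break-even investment: s·k^α = (n + δ)·k.
Rearranging, k^(1−α) = s / (n + δ).
k^0.57 = 0.37 / (0.023 + 0.096) = 0.37 / 0.119 = 3.1092
k* = 3.1092^(1/0.57) ≈ 7.3164
y* = (k*)^α = 7.3164^0.43 ≈ 2.3531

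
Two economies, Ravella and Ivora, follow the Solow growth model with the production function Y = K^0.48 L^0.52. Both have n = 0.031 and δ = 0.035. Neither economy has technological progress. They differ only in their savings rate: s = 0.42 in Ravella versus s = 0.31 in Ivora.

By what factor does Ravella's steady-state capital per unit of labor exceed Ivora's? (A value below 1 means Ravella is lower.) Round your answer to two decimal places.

Steady-state k* = [s/(n + δ)]^(1/(1−α)), so the ratio is [ (s_R/(n + δ)_R) / (s_I/(n + δ)_I) ]^1.9231.
s_R/(n + δ)_R = 0.42/0.066 = 6.3636; s_I/(n + δ)_I = 0.31/0.066 = 4.6970.
Ratio = (6.3636/4.6970)^1.9231 = 1.3548^1.9231 ≈ 1.7931

k*_R / k*_I ≈ 1.79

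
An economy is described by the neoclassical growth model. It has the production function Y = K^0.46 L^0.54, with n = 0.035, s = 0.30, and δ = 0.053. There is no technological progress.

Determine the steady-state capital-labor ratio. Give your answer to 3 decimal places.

k* = 9.691

In steady state, investment equals break-even investment: s·k^α = (n + δ)·k.
Rearranging, k^(1−α) = s / (n + δ).
k^0.54 = 0.30 / (0.035 + 0.053) = 0.30 / 0.088 = 3.4091
k* = 3.4091^(1/0.54) ≈ 9.6910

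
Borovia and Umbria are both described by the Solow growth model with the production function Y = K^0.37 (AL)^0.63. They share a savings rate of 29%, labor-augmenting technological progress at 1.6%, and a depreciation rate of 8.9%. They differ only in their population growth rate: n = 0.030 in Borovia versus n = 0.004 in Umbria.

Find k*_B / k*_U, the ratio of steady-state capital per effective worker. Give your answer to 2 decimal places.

k*_B / k*_U ≈ 0.71

Steady-state k* = [s/(n + g + δ)]^(1/(1−α)), so the ratio is [ (s_B/(n + g + δ)_B) / (s_U/(n + g + δ)_U) ]^1.5873.
s_B/(n + g + δ)_B = 0.29/0.135 = 2.1481; s_U/(n + g + δ)_U = 0.29/0.109 = 2.6606.
Ratio = (2.1481/2.6606)^1.5873 = 0.8074^1.5873 ≈ 0.7121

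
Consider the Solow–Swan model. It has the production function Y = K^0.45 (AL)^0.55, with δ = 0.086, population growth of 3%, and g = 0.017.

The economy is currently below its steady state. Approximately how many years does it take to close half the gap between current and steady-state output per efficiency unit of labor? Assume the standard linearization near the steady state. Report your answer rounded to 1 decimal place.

t_½ ≈ 9.5 years

Near the steady state the convergence rate is λ = (1 − α)(n + g + δ).
λ = (1 − 0.45) × 0.133 = 0.55 × 0.133 = 0.07315
Half-life = ln 2 / λ = 0.6931 / 0.07315 ≈ 9.48 years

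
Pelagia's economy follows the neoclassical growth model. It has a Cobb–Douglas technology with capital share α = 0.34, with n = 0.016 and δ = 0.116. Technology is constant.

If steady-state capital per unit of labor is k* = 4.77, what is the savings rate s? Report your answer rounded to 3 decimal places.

Steady state requires s·f(k) = (n + δ)·k, i.e. s·k^α = (n + δ)·k.
So s / (n + δ) = (k*)^(1−α) = 4.77^0.66 = 2.8043.
Therefore s = 2.8043 × (n + δ) = 2.8043 × 0.132 = 0.3702.

s ≈ 0.370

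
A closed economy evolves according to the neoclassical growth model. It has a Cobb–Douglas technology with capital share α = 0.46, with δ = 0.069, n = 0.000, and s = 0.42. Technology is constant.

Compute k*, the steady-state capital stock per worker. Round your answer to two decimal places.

At the steady state, Δk = 0, so s·k^α = (n + δ)·k.
Rearranging, k^(1−α) = s / (n + δ).
k^0.54 = 0.42 / (0.000 + 0.069) = 0.42 / 0.069 = 6.0870
k* = 6.0870^(1/0.54) ≈ 28.3530

k* ≈ 28.35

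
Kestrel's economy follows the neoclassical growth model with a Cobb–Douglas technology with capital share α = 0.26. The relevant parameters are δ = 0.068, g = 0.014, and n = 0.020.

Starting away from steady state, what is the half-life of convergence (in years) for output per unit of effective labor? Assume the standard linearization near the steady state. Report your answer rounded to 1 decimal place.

half-life ≈ 9.2 years

Near the steady state the convergence rate is λ = (1 − α)(n + g + δ).
λ = (1 − 0.26) × 0.102 = 0.74 × 0.102 = 0.07548
Half-life = ln 2 / λ = 0.6931 / 0.07548 ≈ 9.18 years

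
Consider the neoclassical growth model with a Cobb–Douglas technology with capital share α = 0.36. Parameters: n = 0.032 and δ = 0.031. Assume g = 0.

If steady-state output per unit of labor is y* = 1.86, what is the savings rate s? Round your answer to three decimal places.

Steady state requires s·f(k) = (n + δ)·k, i.e. s·k^α = (n + δ)·k.
Since y* = [s/(n + δ)]^(α/(1−α)), we have s/(n + δ) = (y*)^((1−α)/α) = 1.86^1.7778 = 3.0140.
Therefore s = 3.0140 × (n + δ) = 3.0140 × 0.063 = 0.1899.

s ≈ 0.190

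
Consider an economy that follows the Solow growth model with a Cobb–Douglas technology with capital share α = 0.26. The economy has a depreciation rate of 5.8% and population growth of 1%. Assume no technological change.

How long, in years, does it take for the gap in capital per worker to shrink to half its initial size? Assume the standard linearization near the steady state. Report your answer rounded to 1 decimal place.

Near the steady state the convergence rate is λ = (1 − α)(n + δ).
λ = (1 − 0.26) × 0.068 = 0.74 × 0.068 = 0.05032
Half-life = ln 2 / λ = 0.6931 / 0.05032 ≈ 13.77 years

t_½ ≈ 13.8 years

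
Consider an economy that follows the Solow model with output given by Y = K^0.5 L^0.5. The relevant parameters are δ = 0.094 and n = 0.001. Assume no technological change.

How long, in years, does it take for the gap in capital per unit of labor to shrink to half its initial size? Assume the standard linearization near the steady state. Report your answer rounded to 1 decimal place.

t_½ ≈ 14.6 years

Near the steady state the convergence rate is λ = (1 − α)(n + δ).
λ = (1 − 0.5) × 0.095 = 0.5 × 0.095 = 0.0475
Half-life = ln 2 / λ = 0.6931 / 0.0475 ≈ 14.59 years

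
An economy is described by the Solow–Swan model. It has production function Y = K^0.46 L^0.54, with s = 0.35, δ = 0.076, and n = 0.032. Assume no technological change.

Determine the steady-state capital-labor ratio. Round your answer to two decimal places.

Steady state requires s·f(k) = (n + δ)·k, i.e. s·k^α = (n + δ)·k.
Rearranging, k^(1−α) = s / (n + δ).
k^0.54 = 0.35 / (0.032 + 0.076) = 0.35 / 0.108 = 3.2407
k* = 3.2407^(1/0.54) ≈ 8.8232

k* ≈ 8.82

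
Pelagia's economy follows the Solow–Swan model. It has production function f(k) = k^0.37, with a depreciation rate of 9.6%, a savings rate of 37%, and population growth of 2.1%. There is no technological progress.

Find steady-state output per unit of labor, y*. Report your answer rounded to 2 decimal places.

y* = 1.97

In steady state, investment equals break-even investment: s·k^α = (n + δ)·k.
Dividing both sides by k: k^(1−α) = s / (n + δ).
k^0.63 = 0.37 / (0.021 + 0.096) = 0.37 / 0.117 = 3.1624
k* = 3.1624^(1/0.63) ≈ 6.2184
y* = (k*)^α = 6.2184^0.37 ≈ 1.9664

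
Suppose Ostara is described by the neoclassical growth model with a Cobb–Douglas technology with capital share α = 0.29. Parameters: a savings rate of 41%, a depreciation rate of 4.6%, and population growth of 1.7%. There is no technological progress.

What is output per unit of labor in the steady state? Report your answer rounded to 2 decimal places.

y* = 2.15

At the steady state, Δk = 0, so s·k^α = (n + δ)·k.
Dividing both sides by k: k^(1−α) = s / (n + δ).
k^0.71 = 0.41 / (0.017 + 0.046) = 0.41 / 0.063 = 6.5079
k* = 6.5079^(1/0.71) ≈ 13.9859
y* = (k*)^α = 13.9859^0.29 ≈ 2.1491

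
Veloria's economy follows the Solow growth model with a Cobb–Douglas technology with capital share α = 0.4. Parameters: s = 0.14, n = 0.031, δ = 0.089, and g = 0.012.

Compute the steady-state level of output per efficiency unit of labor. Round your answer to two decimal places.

y* ≈ 1.04

At the steady state, Δk = 0, so s·k^α = (n + g + δ)·k.
Dividing both sides by k: k^(1−α) = s / (n + g + δ).
k^0.6 = 0.14 / (0.031 + 0.012 + 0.089) = 0.14 / 0.132 = 1.0606
k* = 1.0606^(1/0.6) ≈ 1.1030
y* = (k*)^α = 1.1030^0.4 ≈ 1.0400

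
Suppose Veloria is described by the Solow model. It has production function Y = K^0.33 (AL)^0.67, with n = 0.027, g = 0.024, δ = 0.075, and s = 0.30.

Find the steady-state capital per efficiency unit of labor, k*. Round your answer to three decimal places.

In steady state, investment equals break-even investment: s·k^α = (n + g + δ)·k.
Rearranging, k^(1−α) = s / (n + g + δ).
k^0.67 = 0.30 / (0.027 + 0.024 + 0.075) = 0.30 / 0.126 = 2.3810
k* = 2.3810^(1/0.67) ≈ 3.6503

k* = 3.650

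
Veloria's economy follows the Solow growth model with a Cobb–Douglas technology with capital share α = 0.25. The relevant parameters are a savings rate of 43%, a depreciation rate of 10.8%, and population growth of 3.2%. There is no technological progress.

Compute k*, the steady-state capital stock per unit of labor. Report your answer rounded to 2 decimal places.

At the steady state, Δk = 0, so s·k^α = (n + δ)·k.
Dividing both sides by k: k^(1−α) = s / (n + δ).
k^0.75 = 0.43 / (0.032 + 0.108) = 0.43 / 0.140 = 3.0714
k* = 3.0714^(1/0.75) ≈ 4.4646

k* ≈ 4.46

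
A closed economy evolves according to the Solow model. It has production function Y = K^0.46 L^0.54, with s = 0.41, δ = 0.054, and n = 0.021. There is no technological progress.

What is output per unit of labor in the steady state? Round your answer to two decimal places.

y* = 4.25

Steady state requires s·f(k) = (n + δ)·k, i.e. s·k^α = (n + δ)·k.
Rearranging, k^(1−α) = s / (n + δ).
k^0.54 = 0.41 / (0.021 + 0.054) = 0.41 / 0.075 = 5.4667
k* = 5.4667^(1/0.54) ≈ 23.2358
y* = (k*)^α = 23.2358^0.46 ≈ 4.2504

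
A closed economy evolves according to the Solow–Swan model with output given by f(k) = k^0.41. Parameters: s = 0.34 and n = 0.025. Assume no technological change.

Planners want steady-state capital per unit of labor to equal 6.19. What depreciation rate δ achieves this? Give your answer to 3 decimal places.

δ ≈ 0.091

Steady state requires s·f(k) = (n + δ)·k, i.e. s·k^α = (n + δ)·k.
So s / (n + δ) = (k*)^(1−α) = 6.19^0.59 = 2.9316.
Therefore n + δ = s / 2.9316 = 0.34 / 2.9316 = 0.1160, so δ = 0.1160 − 0.025 = 0.0910.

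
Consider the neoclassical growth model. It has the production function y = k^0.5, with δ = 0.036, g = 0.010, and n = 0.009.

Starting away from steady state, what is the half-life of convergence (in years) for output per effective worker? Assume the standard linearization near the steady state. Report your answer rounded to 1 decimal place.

t_½ ≈ 25.2 years

Near the steady state the convergence rate is λ = (1 − α)(n + g + δ).
λ = (1 − 0.5) × 0.055 = 0.5 × 0.055 = 0.0275
Half-life = ln 2 / λ = 0.6931 / 0.0275 ≈ 25.20 years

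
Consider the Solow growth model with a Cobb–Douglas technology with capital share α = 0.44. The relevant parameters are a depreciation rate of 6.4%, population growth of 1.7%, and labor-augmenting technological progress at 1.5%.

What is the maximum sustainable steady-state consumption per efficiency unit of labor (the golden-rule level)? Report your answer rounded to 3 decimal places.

c_gold ≈ 1.852

At the golden rule, f'(k) = n + g + δ, so α·k^(α−1) = n + g + δ and k_gold = (α/(n + g + δ))^(1/(1−α)).
k_gold = (0.44/0.096)^(1/0.56) = 4.5833^1.7857 ≈ 15.1588
c_gold = f(k_gold) − (n + g + δ)·k_gold = 3.3074 − 0.096×15.1588 ≈ 1.8522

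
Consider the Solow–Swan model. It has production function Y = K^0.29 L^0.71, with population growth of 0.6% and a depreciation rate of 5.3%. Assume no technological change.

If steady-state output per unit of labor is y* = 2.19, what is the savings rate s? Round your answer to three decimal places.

s ≈ 0.402

At the steady state, Δk = 0, so s·k^α = (n + δ)·k.
Since y* = [s/(n + δ)]^(α/(1−α)), we have s/(n + δ) = (y*)^((1−α)/α) = 2.19^2.4483 = 6.8157.
Therefore s = 6.8157 × (n + δ) = 6.8157 × 0.059 = 0.4021.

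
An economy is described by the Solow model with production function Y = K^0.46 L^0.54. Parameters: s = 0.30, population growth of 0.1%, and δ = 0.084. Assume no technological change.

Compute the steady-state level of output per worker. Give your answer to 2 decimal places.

In steady state, investment equals break-even investment: s·k^α = (n + δ)·k.
Dividing both sides by k: k^(1−α) = s / (n + δ).
k^0.54 = 0.30 / (0.001 + 0.084) = 0.30 / 0.085 = 3.5294
k* = 3.5294^(1/0.54) ≈ 10.3338
y* = (k*)^α = 10.3338^0.46 ≈ 2.9279

y* = 2.93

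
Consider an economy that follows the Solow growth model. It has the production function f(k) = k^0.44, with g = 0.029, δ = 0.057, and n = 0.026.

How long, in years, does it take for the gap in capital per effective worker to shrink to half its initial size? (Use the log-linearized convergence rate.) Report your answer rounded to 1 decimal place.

Near the steady state the convergence rate is λ = (1 − α)(n + g + δ).
λ = (1 − 0.44) × 0.112 = 0.56 × 0.112 = 0.06272
Half-life = ln 2 / λ = 0.6931 / 0.06272 ≈ 11.05 years

t_½ ≈ 11.1 years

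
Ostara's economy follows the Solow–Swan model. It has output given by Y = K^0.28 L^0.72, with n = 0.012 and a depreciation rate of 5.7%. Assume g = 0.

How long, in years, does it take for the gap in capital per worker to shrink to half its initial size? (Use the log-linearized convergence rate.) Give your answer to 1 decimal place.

t_½ ≈ 14.0 years

Near the steady state the convergence rate is λ = (1 − α)(n + δ).
λ = (1 − 0.28) × 0.069 = 0.72 × 0.069 = 0.04968
Half-life = ln 2 / λ = 0.6931 / 0.04968 ≈ 13.95 years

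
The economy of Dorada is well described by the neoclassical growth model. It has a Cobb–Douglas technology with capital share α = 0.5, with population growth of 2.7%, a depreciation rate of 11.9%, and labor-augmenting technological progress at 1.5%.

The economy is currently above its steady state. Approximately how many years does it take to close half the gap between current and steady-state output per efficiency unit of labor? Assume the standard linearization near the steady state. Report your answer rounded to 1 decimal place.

Near the steady state the convergence rate is λ = (1 − α)(n + g + δ).
λ = (1 − 0.5) × 0.161 = 0.5 × 0.161 = 0.0805
Half-life = ln 2 / λ = 0.6931 / 0.0805 ≈ 8.61 years

t_½ ≈ 8.6 years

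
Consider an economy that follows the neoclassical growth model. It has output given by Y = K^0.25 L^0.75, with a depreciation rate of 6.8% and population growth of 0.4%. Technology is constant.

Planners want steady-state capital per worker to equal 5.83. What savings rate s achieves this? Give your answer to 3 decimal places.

In steady state, investment equals break-even investment: s·k^α = (n + δ)·k.
So s / (n + δ) = (k*)^(1−α) = 5.83^0.75 = 3.7519.
Therefore s = 3.7519 × (n + δ) = 3.7519 × 0.072 = 0.2701.

s ≈ 0.270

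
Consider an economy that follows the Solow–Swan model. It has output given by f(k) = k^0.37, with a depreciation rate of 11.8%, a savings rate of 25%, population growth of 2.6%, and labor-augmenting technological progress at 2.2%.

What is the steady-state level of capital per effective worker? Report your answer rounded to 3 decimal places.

k* ≈ 1.915

At the steady state, Δk = 0, so s·k^α = (n + g + δ)·k.
Dividing both sides by k: k^(1−α) = s / (n + g + δ).
k^0.63 = 0.25 / (0.026 + 0.022 + 0.118) = 0.25 / 0.166 = 1.5060
k* = 1.5060^(1/0.63) ≈ 1.9154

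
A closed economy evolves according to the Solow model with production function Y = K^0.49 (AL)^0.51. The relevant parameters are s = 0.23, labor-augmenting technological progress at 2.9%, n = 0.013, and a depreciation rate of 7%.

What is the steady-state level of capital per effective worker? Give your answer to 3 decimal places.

Steady state requires s·f(k) = (n + g + δ)·k, i.e. s·k^α = (n + g + δ)·k.
Dividing both sides by k: k^(1−α) = s / (n + g + δ).
k^0.51 = 0.23 / (0.013 + 0.029 + 0.070) = 0.23 / 0.112 = 2.0536
k* = 2.0536^(1/0.51) ≈ 4.0999

k* = 4.100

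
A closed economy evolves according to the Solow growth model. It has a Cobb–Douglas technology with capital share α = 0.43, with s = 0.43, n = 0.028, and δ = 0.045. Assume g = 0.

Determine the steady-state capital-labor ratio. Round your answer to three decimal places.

k* ≈ 22.446

At the steady state, Δk = 0, so s·k^α = (n + δ)·k.
Dividing both sides by k: k^(1−α) = s / (n + δ).
k^0.57 = 0.43 / (0.028 + 0.045) = 0.43 / 0.073 = 5.8904
k* = 5.8904^(1/0.57) ≈ 22.4456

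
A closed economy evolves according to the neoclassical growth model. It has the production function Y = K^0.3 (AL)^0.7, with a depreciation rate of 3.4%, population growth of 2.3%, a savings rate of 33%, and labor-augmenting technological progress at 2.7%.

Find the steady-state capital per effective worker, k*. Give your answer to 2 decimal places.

At the steady state, Δk = 0, so s·k^α = (n + g + δ)·k.
Dividing both sides by k: k^(1−α) = s / (n + g + δ).
k^0.7 = 0.33 / (0.023 + 0.027 + 0.034) = 0.33 / 0.084 = 3.9286
k* = 3.9286^(1/0.7) ≈ 7.0617

k* ≈ 7.06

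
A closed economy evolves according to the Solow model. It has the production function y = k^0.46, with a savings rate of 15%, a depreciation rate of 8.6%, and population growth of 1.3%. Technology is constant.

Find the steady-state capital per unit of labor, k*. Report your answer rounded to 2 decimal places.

Steady state requires s·f(k) = (n + δ)·k, i.e. s·k^α = (n + δ)·k.
Rearranging, k^(1−α) = s / (n + δ).
k^0.54 = 0.15 / (0.013 + 0.086) = 0.15 / 0.099 = 1.5152
k* = 1.5152^(1/0.54) ≈ 2.1588

k* = 2.16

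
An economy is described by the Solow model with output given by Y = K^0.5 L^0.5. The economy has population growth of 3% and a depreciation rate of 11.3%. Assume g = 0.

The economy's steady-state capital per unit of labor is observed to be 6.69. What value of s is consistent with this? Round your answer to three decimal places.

At the steady state, Δk = 0, so s·k^α = (n + δ)·k.
So s / (n + δ) = (k*)^(1−α) = 6.69^0.5 = 2.5865.
Therefore s = 2.5865 × (n + δ) = 2.5865 × 0.143 = 0.3699.

s ≈ 0.370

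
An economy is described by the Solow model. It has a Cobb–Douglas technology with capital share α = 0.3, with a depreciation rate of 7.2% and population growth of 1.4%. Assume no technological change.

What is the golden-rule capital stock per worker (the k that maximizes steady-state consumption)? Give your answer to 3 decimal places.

The golden rule sets f'(k) = n + δ, i.e. α·k^(α−1) = n + δ.
So k^(1−α) = α / (n + δ) = 0.3 / 0.086 = 3.4884.
k_gold = 3.4884^(1/0.7) ≈ 5.9591

k_gold ≈ 5.959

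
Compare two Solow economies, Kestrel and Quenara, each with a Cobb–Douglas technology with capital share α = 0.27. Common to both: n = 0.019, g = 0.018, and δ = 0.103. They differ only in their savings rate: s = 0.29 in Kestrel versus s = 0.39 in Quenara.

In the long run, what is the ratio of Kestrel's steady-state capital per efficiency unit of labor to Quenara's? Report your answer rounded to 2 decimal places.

k*_K / k*_Q ≈ 0.67

Steady-state k* = [s/(n + g + δ)]^(1/(1−α)), so the ratio is [ (s_K/(n + g + δ)_K) / (s_Q/(n + g + δ)_Q) ]^1.3699.
s_K/(n + g + δ)_K = 0.29/0.140 = 2.0714; s_Q/(n + g + δ)_Q = 0.39/0.140 = 2.7857.
Ratio = (2.0714/2.7857)^1.3699 = 0.7436^1.3699 ≈ 0.6664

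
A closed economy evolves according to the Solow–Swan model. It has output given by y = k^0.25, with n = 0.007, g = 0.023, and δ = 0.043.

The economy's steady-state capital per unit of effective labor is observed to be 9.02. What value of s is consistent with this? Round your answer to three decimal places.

s ≈ 0.380

Steady state requires s·f(k) = (n + g + δ)·k, i.e. s·k^α = (n + g + δ)·k.
So s / (n + g + δ) = (k*)^(1−α) = 9.02^0.75 = 5.2048.
Therefore s = 5.2048 × (n + g + δ) = 5.2048 × 0.073 = 0.3800.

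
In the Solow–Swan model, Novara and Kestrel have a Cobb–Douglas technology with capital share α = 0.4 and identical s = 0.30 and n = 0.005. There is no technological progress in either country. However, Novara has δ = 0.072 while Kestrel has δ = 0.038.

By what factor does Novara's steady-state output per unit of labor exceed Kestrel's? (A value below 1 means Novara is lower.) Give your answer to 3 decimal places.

y*_N / y*_K ≈ 0.678

Steady-state y* = [s/(n + δ)]^(α/(1−α)), so the ratio is [ (s_N/(n + δ)_N) / (s_K/(n + δ)_K) ]^0.6667.
s_N/(n + δ)_N = 0.30/0.077 = 3.8961; s_K/(n + δ)_K = 0.30/0.043 = 6.9767.
Ratio = (3.8961/6.9767)^0.6667 = 0.5584^0.6667 ≈ 0.6781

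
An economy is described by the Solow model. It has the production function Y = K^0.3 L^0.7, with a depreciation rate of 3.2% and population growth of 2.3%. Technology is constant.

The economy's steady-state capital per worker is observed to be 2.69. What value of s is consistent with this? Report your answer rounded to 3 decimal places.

In steady state, investment equals break-even investment: s·k^α = (n + δ)·k.
So s / (n + δ) = (k*)^(1−α) = 2.69^0.7 = 1.9991.
Therefore s = 1.9991 × (n + δ) = 1.9991 × 0.055 = 0.1100.

s ≈ 0.110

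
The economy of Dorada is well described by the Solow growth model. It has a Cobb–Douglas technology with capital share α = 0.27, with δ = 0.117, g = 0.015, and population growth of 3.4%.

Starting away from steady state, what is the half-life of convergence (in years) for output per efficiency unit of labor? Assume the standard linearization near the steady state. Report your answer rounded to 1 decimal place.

half-life ≈ 5.7 years

Near the steady state the convergence rate is λ = (1 − α)(n + g + δ).
λ = (1 − 0.27) × 0.166 = 0.73 × 0.166 = 0.12118
Half-life = ln 2 / λ = 0.6931 / 0.12118 ≈ 5.72 years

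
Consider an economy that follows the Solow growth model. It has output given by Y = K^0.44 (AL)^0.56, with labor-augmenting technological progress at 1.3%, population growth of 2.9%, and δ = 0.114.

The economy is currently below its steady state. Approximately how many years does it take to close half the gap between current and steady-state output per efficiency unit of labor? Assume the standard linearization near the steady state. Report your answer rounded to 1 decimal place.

Near the steady state the convergence rate is λ = (1 − α)(n + g + δ).
λ = (1 − 0.44) × 0.156 = 0.56 × 0.156 = 0.08736
Half-life = ln 2 / λ = 0.6931 / 0.08736 ≈ 7.93 years

about 7.9 years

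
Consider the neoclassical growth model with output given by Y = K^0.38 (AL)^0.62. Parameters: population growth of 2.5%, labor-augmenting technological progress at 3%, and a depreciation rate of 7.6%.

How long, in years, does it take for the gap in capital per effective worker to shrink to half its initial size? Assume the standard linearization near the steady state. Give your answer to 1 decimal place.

half-life ≈ 8.5 years

Near the steady state the convergence rate is λ = (1 − α)(n + g + δ).
λ = (1 − 0.38) × 0.131 = 0.62 × 0.131 = 0.08122
Half-life = ln 2 / λ = 0.6931 / 0.08122 ≈ 8.53 years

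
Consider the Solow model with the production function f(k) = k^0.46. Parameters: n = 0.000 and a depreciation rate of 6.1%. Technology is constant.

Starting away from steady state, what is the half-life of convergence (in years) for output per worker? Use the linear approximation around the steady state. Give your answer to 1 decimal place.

t_½ ≈ 21.0 years

Near the steady state the convergence rate is λ = (1 − α)(n + δ).
λ = (1 − 0.46) × 0.061 = 0.54 × 0.061 = 0.03294
Half-life = ln 2 / λ = 0.6931 / 0.03294 ≈ 21.04 years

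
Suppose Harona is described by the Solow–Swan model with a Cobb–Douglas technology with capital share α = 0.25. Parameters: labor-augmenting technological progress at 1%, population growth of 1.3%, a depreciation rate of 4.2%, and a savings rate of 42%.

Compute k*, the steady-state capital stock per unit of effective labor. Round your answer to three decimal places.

k* = 12.035

At the steady state, Δk = 0, so s·k^α = (n + g + δ)·k.
Dividing both sides by k: k^(1−α) = s / (n + g + δ).
k^0.75 = 0.42 / (0.013 + 0.010 + 0.042) = 0.42 / 0.065 = 6.4615
k* = 6.4615^(1/0.75) ≈ 12.0350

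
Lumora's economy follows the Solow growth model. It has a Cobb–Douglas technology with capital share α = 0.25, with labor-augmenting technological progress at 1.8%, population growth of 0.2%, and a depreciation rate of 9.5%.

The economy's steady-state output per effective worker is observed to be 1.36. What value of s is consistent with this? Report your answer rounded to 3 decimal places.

At the steady state, Δk = 0, so s·k^α = (n + g + δ)·k.
Since y* = [s/(n + g + δ)]^(α/(1−α)), we have s/(n + g + δ) = (y*)^((1−α)/α) = 1.36^3 = 2.5155.
Therefore s = 2.5155 × (n + g + δ) = 2.5155 × 0.115 = 0.2893.

s ≈ 0.289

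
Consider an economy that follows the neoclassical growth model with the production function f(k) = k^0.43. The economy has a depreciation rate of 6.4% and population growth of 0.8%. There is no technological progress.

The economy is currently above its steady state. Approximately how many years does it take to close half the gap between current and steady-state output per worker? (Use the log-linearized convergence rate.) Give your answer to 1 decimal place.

Near the steady state the convergence rate is λ = (1 − α)(n + δ).
λ = (1 − 0.43) × 0.072 = 0.57 × 0.072 = 0.04104
Half-life = ln 2 / λ = 0.6931 / 0.04104 ≈ 16.89 years

t_½ ≈ 16.9 years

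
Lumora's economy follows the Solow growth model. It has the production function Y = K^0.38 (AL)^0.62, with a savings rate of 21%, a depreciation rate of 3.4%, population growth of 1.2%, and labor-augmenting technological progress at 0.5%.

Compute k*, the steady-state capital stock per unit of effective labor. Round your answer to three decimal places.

Steady state requires s·f(k) = (n + g + δ)·k, i.e. s·k^α = (n + g + δ)·k.
Dividing both sides by k: k^(1−α) = s / (n + g + δ).
k^0.62 = 0.21 / (0.012 + 0.005 + 0.034) = 0.21 / 0.051 = 4.1176
k* = 4.1176^(1/0.62) ≈ 9.8031

k* ≈ 9.803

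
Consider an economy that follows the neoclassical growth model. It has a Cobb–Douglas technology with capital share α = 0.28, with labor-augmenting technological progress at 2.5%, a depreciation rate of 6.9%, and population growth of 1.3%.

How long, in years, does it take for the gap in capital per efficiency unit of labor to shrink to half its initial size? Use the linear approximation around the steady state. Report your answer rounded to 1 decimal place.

Near the steady state the convergence rate is λ = (1 − α)(n + g + δ).
λ = (1 − 0.28) × 0.107 = 0.72 × 0.107 = 0.07704
Half-life = ln 2 / λ = 0.6931 / 0.07704 ≈ 9.00 years

t_½ ≈ 9.0 years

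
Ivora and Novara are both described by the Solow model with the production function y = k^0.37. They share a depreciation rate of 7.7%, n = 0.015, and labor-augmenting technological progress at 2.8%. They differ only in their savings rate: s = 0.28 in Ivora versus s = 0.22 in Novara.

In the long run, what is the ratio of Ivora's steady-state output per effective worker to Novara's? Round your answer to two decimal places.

Steady-state y* = [s/(n + g + δ)]^(α/(1−α)), so the ratio is [ (s_I/(n + g + δ)_I) / (s_N/(n + g + δ)_N) ]^0.5873.
s_I/(n + g + δ)_I = 0.28/0.120 = 2.3333; s_N/(n + g + δ)_N = 0.22/0.120 = 1.8333.
Ratio = (2.3333/1.8333)^0.5873 = 1.2727^0.5873 ≈ 1.1521

ratio ≈ 1.15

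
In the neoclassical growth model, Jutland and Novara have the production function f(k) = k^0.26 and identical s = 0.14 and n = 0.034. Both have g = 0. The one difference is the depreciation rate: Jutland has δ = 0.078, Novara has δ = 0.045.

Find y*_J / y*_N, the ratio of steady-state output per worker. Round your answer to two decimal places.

y*_J / y*_N ≈ 0.88

Steady-state y* = [s/(n + δ)]^(α/(1−α)), so the ratio is [ (s_J/(n + δ)_J) / (s_N/(n + δ)_N) ]^0.3514.
s_J/(n + δ)_J = 0.14/0.112 = 1.2500; s_N/(n + δ)_N = 0.14/0.079 = 1.7722.
Ratio = (1.2500/1.7722)^0.3514 = 0.7053^0.3514 ≈ 0.8845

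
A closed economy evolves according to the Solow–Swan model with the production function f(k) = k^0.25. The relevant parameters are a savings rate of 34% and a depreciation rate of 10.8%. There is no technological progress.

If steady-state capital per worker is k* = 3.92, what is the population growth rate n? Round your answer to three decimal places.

n ≈ 0.014

At the steady state, Δk = 0, so s·k^α = (n + δ)·k.
So s / (n + δ) = (k*)^(1−α) = 3.92^0.75 = 2.7859.
Therefore n + δ = s / 2.7859 = 0.34 / 2.7859 = 0.1220, so n = 0.1220 − 0.108 = 0.0140.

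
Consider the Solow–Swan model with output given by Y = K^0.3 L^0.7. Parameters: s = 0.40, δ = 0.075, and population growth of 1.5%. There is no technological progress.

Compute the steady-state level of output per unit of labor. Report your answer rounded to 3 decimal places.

y* ≈ 1.895

In steady state, investment equals break-even investment: s·k^α = (n + δ)·k.
Dividing both sides by k: k^(1−α) = s / (n + δ).
k^0.7 = 0.40 / (0.015 + 0.075) = 0.40 / 0.090 = 4.4444
k* = 4.4444^(1/0.7) ≈ 8.4226
y* = (k*)^α = 8.4226^0.3 ≈ 1.8951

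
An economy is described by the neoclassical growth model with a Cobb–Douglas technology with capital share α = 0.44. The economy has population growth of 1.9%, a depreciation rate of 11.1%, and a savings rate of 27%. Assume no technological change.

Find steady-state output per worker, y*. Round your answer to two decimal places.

y* ≈ 1.78

At the steady state, Δk = 0, so s·k^α = (n + δ)·k.
Rearranging, k^(1−α) = s / (n + δ).
k^0.56 = 0.27 / (0.019 + 0.111) = 0.27 / 0.130 = 2.0769
k* = 2.0769^(1/0.56) ≈ 3.6882
y* = (k*)^α = 3.6882^0.44 ≈ 1.7758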